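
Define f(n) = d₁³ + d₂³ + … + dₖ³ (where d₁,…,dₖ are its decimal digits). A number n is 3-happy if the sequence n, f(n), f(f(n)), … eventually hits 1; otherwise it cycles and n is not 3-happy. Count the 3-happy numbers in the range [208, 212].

208: 208 → 520 → 133 → 55 → 250 → 133  (repeats 133)
209: 209 → 737 → 713 → 371 → 371  (repeats 371)
210: 210 → 9 → 729 → 1080 → 513 → 153 → 153  (repeats 153)
211: 211 → 10 → 1  (reaches 1)
212: 212 → 17 → 344 → 155 → 251 → 134 → 92 → 737 → 713 → 371 → 371  (repeats 371)
3-happy: 211

1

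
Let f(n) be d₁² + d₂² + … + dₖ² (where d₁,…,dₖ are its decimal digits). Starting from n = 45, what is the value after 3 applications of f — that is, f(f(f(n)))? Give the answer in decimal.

45 → 4² + 5² = 16 + 25 = 41
41 → 4² + 1² = 16 + 1 = 17
17 → 1² + 7² = 1 + 49 = 50

50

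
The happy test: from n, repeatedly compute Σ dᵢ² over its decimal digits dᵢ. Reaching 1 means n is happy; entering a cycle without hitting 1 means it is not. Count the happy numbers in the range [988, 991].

1

988: 988 → 209 → 85 → 89 → 145 → 42 → 20 → 4 → 16 → 37 → 58 → 89  — not happy
989: 989 → 226 → 44 → 32 → 13 → 10 → 1  — happy
990: 990 → 162 → 41 → 17 → 50 → 25 → 29 → 85 → 89 → 145 → 42 → 20 → 4 → 16 → 37 → 58 → 89  — not happy
991: 991 → 163 → 46 → 52 → 29 → 85 → 89 → 145 → 42 → 20 → 4 → 16 → 37 → 58 → 89  — not happy
happy: 989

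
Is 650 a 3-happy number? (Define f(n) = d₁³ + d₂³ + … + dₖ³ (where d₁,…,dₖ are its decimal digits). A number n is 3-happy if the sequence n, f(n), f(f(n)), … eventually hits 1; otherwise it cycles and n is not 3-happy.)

not 3-happy

650 → 6³ + 5³ + 0³ = 341
341 → 3³ + 4³ + 1³ = 92
92 → 9³ + 2³ = 737
737 → 7³ + 3³ + 7³ = 713
713 → 7³ + 1³ + 3³ = 371
371 → 3³ + 7³ + 1³ = 371  — 371 already seen; the sequence cycles without reaching 1.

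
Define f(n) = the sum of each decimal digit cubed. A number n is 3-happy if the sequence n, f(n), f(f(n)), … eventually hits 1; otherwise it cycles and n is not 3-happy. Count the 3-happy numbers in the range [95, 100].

1

95: 95 → 854 → 701 → 344 → 155 → 251 → 134 → 92 → 737 → 713 → 371 → 371  — not 3-happy
96: 96 → 945 → 918 → 1242 → 81 → 513 → 153 → 153  — not 3-happy
97: 97 → 1072 → 352 → 160 → 217 → 352  — not 3-happy
98: 98 → 1241 → 74 → 407 → 407  — not 3-happy
99: 99 → 1458 → 702 → 351 → 153 → 153  — not 3-happy
100: 100 → 1  — 3-happy
3-happy: 100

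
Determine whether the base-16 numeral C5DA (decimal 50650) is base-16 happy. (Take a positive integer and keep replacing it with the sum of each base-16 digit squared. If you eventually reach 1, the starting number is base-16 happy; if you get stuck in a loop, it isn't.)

base-16 happy

50650 = (12,5,13,10)_16 → 12² + 5² + 13² + 10² = 144 + 25 + 169 + 100 = 438
438 = (1,11,6)_16 → 1² + 11² + 6² = 1 + 121 + 36 = 158
158 = (9,14)_16 → 9² + 14² = 81 + 196 = 277
277 = (1,1,5)_16 → 1² + 1² + 5² = 1 + 1 + 25 = 27
27 = (1,11)_16 → 1² + 11² = 1 + 121 = 122
122 = (7,10)_16 → 7² + 10² = 49 + 100 = 149
149 = (9,5)_16 → 9² + 5² = 81 + 25 = 106
106 = (6,10)_16 → 6² + 10² = 36 + 100 = 136
136 = (8,8)_16 → 8² + 8² = 64 + 64 = 128
128 = (8,0)_16 → 8² + 0² = 64 + 0 = 64
64 = (4,0)_16 → 4² + 0² = 16 + 0 = 16
16 = (1,0)_16 → 1² + 0² = 1 + 0 = 1  — reached 1.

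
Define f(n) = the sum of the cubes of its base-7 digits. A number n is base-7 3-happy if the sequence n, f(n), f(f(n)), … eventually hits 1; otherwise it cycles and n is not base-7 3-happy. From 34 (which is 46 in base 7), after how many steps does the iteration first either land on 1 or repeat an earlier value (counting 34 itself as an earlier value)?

3

34 = (4,6)_7 → 280
280 = (5,5,0)_7 → 250
250 = (5,0,5)_7 → 250  — 250 repeats.
That took 3 steps.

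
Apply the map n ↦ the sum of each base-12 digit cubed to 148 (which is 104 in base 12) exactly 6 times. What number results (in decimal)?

368

148 = (1,0,4)_12 → 1³ + 0³ + 4³ = 1 + 0 + 64 = 65
65 = (5,5)_12 → 5³ + 5³ = 125 + 125 = 250
250 = (1,8,10)_12 → 1³ + 8³ + 10³ = 1 + 512 + 1000 = 1513
1513 = (10,6,1)_12 → 10³ + 6³ + 1³ = 1000 + 216 + 1 = 1217
1217 = (8,5,5)_12 → 8³ + 5³ + 5³ = 512 + 125 + 125 = 762
762 = (5,3,6)_12 → 5³ + 3³ + 6³ = 125 + 27 + 216 = 368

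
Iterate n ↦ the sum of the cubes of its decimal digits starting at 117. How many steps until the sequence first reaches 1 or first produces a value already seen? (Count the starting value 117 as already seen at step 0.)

12

117 → 345
345 → 216
216 → 225
225 → 141
141 → 66
66 → 432
432 → 99
99 → 1458
1458 → 702
702 → 351
351 → 153
153 → 153  — 153 repeats.
That took 12 steps.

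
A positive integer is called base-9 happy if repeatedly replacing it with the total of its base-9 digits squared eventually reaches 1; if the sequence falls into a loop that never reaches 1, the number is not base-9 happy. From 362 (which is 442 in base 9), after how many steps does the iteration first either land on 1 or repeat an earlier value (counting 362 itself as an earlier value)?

362 = (4,4,2)_9 → 4² + 4² + 2² = 36
36 = (4,0)_9 → 4² + 0² = 16
16 = (1,7)_9 → 1² + 7² = 50
50 = (5,5)_9 → 5² + 5² = 50  — 50 repeats.
That took 4 steps.

4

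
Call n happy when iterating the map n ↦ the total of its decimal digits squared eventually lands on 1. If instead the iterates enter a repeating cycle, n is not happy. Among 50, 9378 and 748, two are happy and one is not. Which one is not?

50: 50 → 25 → 29 → 85 → 89 → 145 → 42 → 20 → 4 → 16 → 37 → 58 → 89  — repeats 89 (not happy)
9378: 9378 → 203 → 13 → 10 → 1  — reaches 1 (happy)
748: 748 → 129 → 86 → 100 → 1  — reaches 1 (happy)

50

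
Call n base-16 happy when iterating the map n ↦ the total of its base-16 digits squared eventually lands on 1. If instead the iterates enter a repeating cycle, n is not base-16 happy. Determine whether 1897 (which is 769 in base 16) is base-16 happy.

1897 = (7,6,9)_16 → 7² + 6² + 9² = 49 + 36 + 81 = 166
166 = (10,6)_16 → 10² + 6² = 100 + 36 = 136
136 = (8,8)_16 → 8² + 8² = 64 + 64 = 128
128 = (8,0)_16 → 8² + 0² = 64 + 0 = 64
64 = (4,0)_16 → 4² + 0² = 16 + 0 = 16
16 = (1,0)_16 → 1² + 0² = 1 + 0 = 1  — reached 1.

base-16 happy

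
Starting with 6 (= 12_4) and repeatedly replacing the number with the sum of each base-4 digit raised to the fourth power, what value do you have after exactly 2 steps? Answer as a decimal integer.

2

6 = (1,2)_4 → 1⁴ + 2⁴ = 1 + 16 = 17
17 = (1,0,1)_4 → 1⁴ + 0⁴ + 1⁴ = 1 + 0 + 1 = 2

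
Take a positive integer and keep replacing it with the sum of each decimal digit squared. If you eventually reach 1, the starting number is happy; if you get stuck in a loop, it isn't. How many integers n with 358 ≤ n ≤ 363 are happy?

1

358: 358 → 98 → 145 → 42 → 20 → 4 → 16 → 37 → 58 → 89 → 145  (repeats 145)
359: 359 → 115 → 27 → 53 → 34 → 25 → 29 → 85 → 89 → 145 → 42 → 20 → 4 → 16 → 37 → 58 → 89  (repeats 89)
360: 360 → 45 → 41 → 17 → 50 → 25 → 29 → 85 → 89 → 145 → 42 → 20 → 4 → 16 → 37 → 58 → 89  (repeats 89)
361: 361 → 46 → 52 → 29 → 85 → 89 → 145 → 42 → 20 → 4 → 16 → 37 → 58 → 89  (repeats 89)
362: 362 → 49 → 97 → 130 → 10 → 1  (reaches 1)
363: 363 → 54 → 41 → 17 → 50 → 25 → 29 → 85 → 89 → 145 → 42 → 20 → 4 → 16 → 37 → 58 → 89  (repeats 89)
happy: 362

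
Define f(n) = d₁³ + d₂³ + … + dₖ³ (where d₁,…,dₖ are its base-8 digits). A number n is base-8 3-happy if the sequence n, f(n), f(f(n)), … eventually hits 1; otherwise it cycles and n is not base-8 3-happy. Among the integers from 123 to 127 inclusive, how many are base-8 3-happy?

123: 123 → 371 → 368 → 341 → 258 → 72 → 2 → 8 → 1  — base-8 3-happy
124: 124 → 408 → 243 → 270 → 281 → 92 → 92  — not base-8 3-happy
125: 125 → 469 → 476 → 434 → 440 → 559 → 469  — not base-8 3-happy
126: 126 → 560 → 217 → 55 → 559 → 469 → 476 → 434 → 440 → 559  — not base-8 3-happy
127: 127 → 687 → 477 → 495 → 811 → 217 → 55 → 559 → 469 → 476 → 434 → 440 → 559  — not base-8 3-happy
base-8 3-happy: 123

1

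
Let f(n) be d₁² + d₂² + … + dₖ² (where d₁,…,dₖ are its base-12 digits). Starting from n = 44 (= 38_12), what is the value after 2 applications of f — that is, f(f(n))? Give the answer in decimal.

44 = (3,8)_12 → 73
73 = (6,1)_12 → 37

37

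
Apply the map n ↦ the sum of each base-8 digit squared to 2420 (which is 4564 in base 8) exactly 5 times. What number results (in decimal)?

2420 = (4,5,6,4)_8 → 93
93 = (1,3,5)_8 → 35
35 = (4,3)_8 → 25
25 = (3,1)_8 → 10
10 = (1,2)_8 → 5

5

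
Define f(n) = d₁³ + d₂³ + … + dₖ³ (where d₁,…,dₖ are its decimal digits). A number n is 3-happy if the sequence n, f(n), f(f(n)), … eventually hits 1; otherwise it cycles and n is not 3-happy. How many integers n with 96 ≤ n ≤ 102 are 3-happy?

1

96: 96 → 945 → 918 → 1242 → 81 → 513 → 153 → 153  (repeats 153)
97: 97 → 1072 → 352 → 160 → 217 → 352  (repeats 352)
98: 98 → 1241 → 74 → 407 → 407  (repeats 407)
99: 99 → 1458 → 702 → 351 → 153 → 153  (repeats 153)
100: 100 → 1  (reaches 1)
101: 101 → 2 → 8 → 512 → 134 → 92 → 737 → 713 → 371 → 371  (repeats 371)
102: 102 → 9 → 729 → 1080 → 513 → 153 → 153  (repeats 153)
3-happy: 100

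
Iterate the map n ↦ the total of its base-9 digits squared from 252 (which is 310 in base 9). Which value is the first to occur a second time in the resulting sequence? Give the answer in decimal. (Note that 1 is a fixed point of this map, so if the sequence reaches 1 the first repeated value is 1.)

50

252 = (3,1,0)_9 → 3² + 1² + 0² = 10
10 = (1,1)_9 → 1² + 1² = 2
2 = (2)_9 → 2² = 4
4 = (4)_9 → 4² = 16
16 = (1,7)_9 → 1² + 7² = 50
50 = (5,5)_9 → 5² + 5² = 50  — 50 already appeared earlier.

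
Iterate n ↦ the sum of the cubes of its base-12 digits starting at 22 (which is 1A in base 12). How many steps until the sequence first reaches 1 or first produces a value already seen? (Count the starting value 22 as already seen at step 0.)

4

22 = (1,10)_12 → 1³ + 10³ = 1 + 1000 = 1001
1001 = (6,11,5)_12 → 6³ + 11³ + 5³ = 216 + 1331 + 125 = 1672
1672 = (11,7,4)_12 → 11³ + 7³ + 4³ = 1331 + 343 + 64 = 1738
1738 = (1,0,0,10)_12 → 1³ + 0³ + 0³ + 10³ = 1 + 0 + 0 + 1000 = 1001  — 1001 repeats.
That took 4 steps.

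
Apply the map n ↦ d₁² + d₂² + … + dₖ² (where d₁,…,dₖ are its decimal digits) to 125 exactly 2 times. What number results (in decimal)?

9

125 → 30
30 → 9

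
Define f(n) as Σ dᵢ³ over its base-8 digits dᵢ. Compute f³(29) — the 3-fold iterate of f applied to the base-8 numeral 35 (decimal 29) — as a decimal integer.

29 = (3,5)_8 → 3³ + 5³ = 152
152 = (2,3,0)_8 → 2³ + 3³ + 0³ = 35
35 = (4,3)_8 → 4³ + 3³ = 91

91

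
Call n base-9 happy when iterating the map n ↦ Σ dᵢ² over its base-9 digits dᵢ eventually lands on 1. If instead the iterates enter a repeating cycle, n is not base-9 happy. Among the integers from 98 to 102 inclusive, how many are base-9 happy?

98: 98 → 66 → 58 → 52 → 74 → 68 → 74  (repeats 74)
99: 99 → 5 → 25 → 53 → 89 → 65 → 53  (repeats 53)
100: 100 → 6 → 36 → 16 → 50 → 50  (repeats 50)
101: 101 → 9 → 1  (reaches 1)
102: 102 → 14 → 26 → 68 → 74 → 68  (repeats 68)
base-9 happy: 101

1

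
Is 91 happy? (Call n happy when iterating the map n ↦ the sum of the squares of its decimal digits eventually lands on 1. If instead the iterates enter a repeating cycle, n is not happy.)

91 → 9² + 1² = 81 + 1 = 82
82 → 8² + 2² = 64 + 4 = 68
68 → 6² + 8² = 36 + 64 = 100
100 → 1² + 0² + 0² = 1 + 0 + 0 = 1  — reached 1.

happy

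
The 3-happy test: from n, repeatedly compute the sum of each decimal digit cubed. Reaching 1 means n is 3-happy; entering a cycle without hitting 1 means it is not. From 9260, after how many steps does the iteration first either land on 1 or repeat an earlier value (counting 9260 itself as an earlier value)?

9260 → 9³ + 2³ + 6³ + 0³ = 729 + 8 + 216 + 0 = 953
953 → 9³ + 5³ + 3³ = 729 + 125 + 27 = 881
881 → 8³ + 8³ + 1³ = 512 + 512 + 1 = 1025
1025 → 1³ + 0³ + 2³ + 5³ = 1 + 0 + 8 + 125 = 134
134 → 1³ + 3³ + 4³ = 1 + 27 + 64 = 92
92 → 9³ + 2³ = 729 + 8 = 737
737 → 7³ + 3³ + 7³ = 343 + 27 + 343 = 713
713 → 7³ + 1³ + 3³ = 343 + 1 + 27 = 371
371 → 3³ + 7³ + 1³ = 27 + 343 + 1 = 371  — 371 repeats.
That took 9 steps.

9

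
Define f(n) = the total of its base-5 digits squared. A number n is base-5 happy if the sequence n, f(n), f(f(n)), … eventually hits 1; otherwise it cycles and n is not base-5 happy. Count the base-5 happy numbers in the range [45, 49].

45: 45 → 17 → 13 → 13  — not base-5 happy
46: 46 → 18 → 18  — not base-5 happy
47: 47 → 21 → 17 → 13 → 13  — not base-5 happy
48: 48 → 26 → 2 → 4 → 16 → 10 → 4  — not base-5 happy
49: 49 → 33 → 11 → 5 → 1  — base-5 happy
base-5 happy: 49

1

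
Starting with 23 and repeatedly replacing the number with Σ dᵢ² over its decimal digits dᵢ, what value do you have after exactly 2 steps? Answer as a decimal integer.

23 → 2² + 3² = 4 + 9 = 13
13 → 1² + 3² = 1 + 9 = 10

10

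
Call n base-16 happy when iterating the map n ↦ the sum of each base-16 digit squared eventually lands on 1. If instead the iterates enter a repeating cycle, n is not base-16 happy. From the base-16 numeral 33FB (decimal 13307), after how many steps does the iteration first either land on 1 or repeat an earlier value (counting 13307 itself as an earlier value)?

13307 = (3,3,15,11)_16 → 3² + 3² + 15² + 11² = 9 + 9 + 225 + 121 = 364
364 = (1,6,12)_16 → 1² + 6² + 12² = 1 + 36 + 144 = 181
181 = (11,5)_16 → 11² + 5² = 121 + 25 = 146
146 = (9,2)_16 → 9² + 2² = 81 + 4 = 85
85 = (5,5)_16 → 5² + 5² = 25 + 25 = 50
50 = (3,2)_16 → 3² + 2² = 9 + 4 = 13
13 = (13)_16 → 13² = 169
169 = (10,9)_16 → 10² + 9² = 100 + 81 = 181  — 181 repeats.
That took 8 steps.

8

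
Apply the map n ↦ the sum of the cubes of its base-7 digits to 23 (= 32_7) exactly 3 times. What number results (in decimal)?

251

23 = (3,2)_7 → 3³ + 2³ = 35
35 = (5,0)_7 → 5³ + 0³ = 125
125 = (2,3,6)_7 → 2³ + 3³ + 6³ = 251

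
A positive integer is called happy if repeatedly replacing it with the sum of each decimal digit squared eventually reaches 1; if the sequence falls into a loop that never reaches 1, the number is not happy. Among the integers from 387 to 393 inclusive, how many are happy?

2

387: 387 → 122 → 9 → 81 → 65 → 61 → 37 → 58 → 89 → 145 → 42 → 20 → 4 → 16 → 37  — not happy
388: 388 → 137 → 59 → 106 → 37 → 58 → 89 → 145 → 42 → 20 → 4 → 16 → 37  — not happy
389: 389 → 154 → 42 → 20 → 4 → 16 → 37 → 58 → 89 → 145 → 42  — not happy
390: 390 → 90 → 81 → 65 → 61 → 37 → 58 → 89 → 145 → 42 → 20 → 4 → 16 → 37  — not happy
391: 391 → 91 → 82 → 68 → 100 → 1  — happy
392: 392 → 94 → 97 → 130 → 10 → 1  — happy
393: 393 → 99 → 162 → 41 → 17 → 50 → 25 → 29 → 85 → 89 → 145 → 42 → 20 → 4 → 16 → 37 → 58 → 89  — not happy
happy: 391, 392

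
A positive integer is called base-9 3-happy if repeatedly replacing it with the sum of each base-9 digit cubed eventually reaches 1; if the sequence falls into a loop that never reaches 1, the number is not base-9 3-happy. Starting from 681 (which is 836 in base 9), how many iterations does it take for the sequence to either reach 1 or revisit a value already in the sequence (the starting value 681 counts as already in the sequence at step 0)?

3

681 = (8,3,6)_9 → 8³ + 3³ + 6³ = 755
755 = (1,0,2,8)_9 → 1³ + 0³ + 2³ + 8³ = 521
521 = (6,3,8)_9 → 6³ + 3³ + 8³ = 755  — 755 repeats.
That took 3 steps.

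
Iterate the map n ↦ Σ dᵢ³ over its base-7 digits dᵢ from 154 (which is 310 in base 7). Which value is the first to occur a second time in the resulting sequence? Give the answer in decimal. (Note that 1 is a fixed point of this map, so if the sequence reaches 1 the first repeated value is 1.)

154 = (3,1,0)_7 → 3³ + 1³ + 0³ = 28
28 = (4,0)_7 → 4³ + 0³ = 64
64 = (1,2,1)_7 → 1³ + 2³ + 1³ = 10
10 = (1,3)_7 → 1³ + 3³ = 28  — 28 already appeared earlier.

28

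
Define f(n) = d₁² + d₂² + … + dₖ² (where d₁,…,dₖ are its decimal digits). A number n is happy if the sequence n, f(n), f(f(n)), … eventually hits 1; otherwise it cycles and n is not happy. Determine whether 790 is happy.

790 → 7² + 9² + 0² = 130
130 → 1² + 3² + 0² = 10
10 → 1² + 0² = 1  — reached 1.

happy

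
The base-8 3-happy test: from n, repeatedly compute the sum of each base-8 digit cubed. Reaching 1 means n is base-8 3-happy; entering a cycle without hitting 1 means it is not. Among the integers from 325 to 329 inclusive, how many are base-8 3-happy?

325: 325 → 250 → 378 → 476 → 434 → 440 → 559 → 469 → 476  (repeats 476)
326: 326 → 341 → 258 → 72 → 2 → 8 → 1  (reaches 1)
327: 327 → 468 → 415 → 586 → 11 → 28 → 91 → 55 → 559 → 469 → 476 → 434 → 440 → 559  (repeats 559)
328: 328 → 126 → 560 → 217 → 55 → 559 → 469 → 476 → 434 → 440 → 559  (repeats 559)
329: 329 → 127 → 687 → 477 → 495 → 811 → 217 → 55 → 559 → 469 → 476 → 434 → 440 → 559  (repeats 559)
base-8 3-happy: 326

1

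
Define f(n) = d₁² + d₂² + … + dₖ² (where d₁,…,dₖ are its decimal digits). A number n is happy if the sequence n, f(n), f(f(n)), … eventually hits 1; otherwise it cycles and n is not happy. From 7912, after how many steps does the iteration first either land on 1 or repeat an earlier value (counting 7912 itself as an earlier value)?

7912 → 7² + 9² + 1² + 2² = 49 + 81 + 1 + 4 = 135
135 → 1² + 3² + 5² = 1 + 9 + 25 = 35
35 → 3² + 5² = 9 + 25 = 34
34 → 3² + 4² = 9 + 16 = 25
25 → 2² + 5² = 4 + 25 = 29
29 → 2² + 9² = 4 + 81 = 85
85 → 8² + 5² = 64 + 25 = 89
89 → 8² + 9² = 64 + 81 = 145
145 → 1² + 4² + 5² = 1 + 16 + 25 = 42
42 → 4² + 2² = 16 + 4 = 20
20 → 2² + 0² = 4 + 0 = 4
4 → 4² = 16
16 → 1² + 6² = 1 + 36 = 37
37 → 3² + 7² = 9 + 49 = 58
58 → 5² + 8² = 25 + 64 = 89  — 89 repeats.
That took 15 steps.

15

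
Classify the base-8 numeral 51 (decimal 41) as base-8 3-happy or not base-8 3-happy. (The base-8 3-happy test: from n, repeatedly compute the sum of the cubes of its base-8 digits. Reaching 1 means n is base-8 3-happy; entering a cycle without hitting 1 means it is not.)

not base-8 3-happy

41 = (5,1)_8 → 126
126 = (1,7,6)_8 → 560
560 = (1,0,6,0)_8 → 217
217 = (3,3,1)_8 → 55
55 = (6,7)_8 → 559
559 = (1,0,5,7)_8 → 469
469 = (7,2,5)_8 → 476
476 = (7,3,4)_8 → 434
434 = (6,6,2)_8 → 440
440 = (6,7,0)_8 → 559  — 559 already seen; the sequence cycles without reaching 1.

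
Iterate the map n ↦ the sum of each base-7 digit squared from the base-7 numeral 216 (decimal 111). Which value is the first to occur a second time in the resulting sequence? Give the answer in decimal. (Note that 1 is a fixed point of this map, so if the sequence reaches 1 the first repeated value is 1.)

45

111 = (2,1,6)_7 → 41
41 = (5,6)_7 → 61
61 = (1,1,5)_7 → 27
27 = (3,6)_7 → 45
45 = (6,3)_7 → 45  — 45 already appeared earlier.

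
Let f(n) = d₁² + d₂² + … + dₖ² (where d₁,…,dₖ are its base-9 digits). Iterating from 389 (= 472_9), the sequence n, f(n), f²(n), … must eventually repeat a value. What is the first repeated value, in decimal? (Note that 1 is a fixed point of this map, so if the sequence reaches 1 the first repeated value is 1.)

389 = (4,7,2)_9 → 4² + 7² + 2² = 69
69 = (7,6)_9 → 7² + 6² = 85
85 = (1,0,4)_9 → 1² + 0² + 4² = 17
17 = (1,8)_9 → 1² + 8² = 65
65 = (7,2)_9 → 7² + 2² = 53
53 = (5,8)_9 → 5² + 8² = 89
89 = (1,0,8)_9 → 1² + 0² + 8² = 65  — 65 already appeared earlier.

65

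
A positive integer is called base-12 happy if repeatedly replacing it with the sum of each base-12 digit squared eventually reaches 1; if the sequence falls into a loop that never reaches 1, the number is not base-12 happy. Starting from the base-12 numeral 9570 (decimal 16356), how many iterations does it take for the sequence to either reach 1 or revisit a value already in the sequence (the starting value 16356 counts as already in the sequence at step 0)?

16356 = (9,5,7,0)_12 → 9² + 5² + 7² + 0² = 155
155 = (1,0,11)_12 → 1² + 0² + 11² = 122
122 = (10,2)_12 → 10² + 2² = 104
104 = (8,8)_12 → 8² + 8² = 128
128 = (10,8)_12 → 10² + 8² = 164
164 = (1,1,8)_12 → 1² + 1² + 8² = 66
66 = (5,6)_12 → 5² + 6² = 61
61 = (5,1)_12 → 5² + 1² = 26
26 = (2,2)_12 → 2² + 2² = 8
8 = (8)_12 → 8² = 64
64 = (5,4)_12 → 5² + 4² = 41
41 = (3,5)_12 → 3² + 5² = 34
34 = (2,10)_12 → 2² + 10² = 104  — 104 repeats.
That took 13 steps.

13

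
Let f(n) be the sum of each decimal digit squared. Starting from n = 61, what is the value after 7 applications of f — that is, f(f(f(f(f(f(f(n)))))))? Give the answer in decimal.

61 → 6² + 1² = 36 + 1 = 37
37 → 3² + 7² = 9 + 49 = 58
58 → 5² + 8² = 25 + 64 = 89
89 → 8² + 9² = 64 + 81 = 145
145 → 1² + 4² + 5² = 1 + 16 + 25 = 42
42 → 4² + 2² = 16 + 4 = 20
20 → 2² + 0² = 4 + 0 = 4

4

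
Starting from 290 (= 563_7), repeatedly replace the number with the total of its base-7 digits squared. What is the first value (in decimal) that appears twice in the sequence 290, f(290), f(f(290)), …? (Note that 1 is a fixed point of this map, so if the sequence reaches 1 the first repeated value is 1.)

290 = (5,6,3)_7 → 5² + 6² + 3² = 70
70 = (1,3,0)_7 → 1² + 3² + 0² = 10
10 = (1,3)_7 → 1² + 3² = 10  — 10 already appeared earlier.

10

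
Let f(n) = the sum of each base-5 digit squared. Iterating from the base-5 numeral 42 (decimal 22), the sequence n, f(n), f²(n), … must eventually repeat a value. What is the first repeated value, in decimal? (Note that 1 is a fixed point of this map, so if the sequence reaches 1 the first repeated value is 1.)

22 = (4,2)_5 → 4² + 2² = 20
20 = (4,0)_5 → 4² + 0² = 16
16 = (3,1)_5 → 3² + 1² = 10
10 = (2,0)_5 → 2² + 0² = 4
4 = (4)_5 → 4² = 16  — 16 already appeared earlier.

16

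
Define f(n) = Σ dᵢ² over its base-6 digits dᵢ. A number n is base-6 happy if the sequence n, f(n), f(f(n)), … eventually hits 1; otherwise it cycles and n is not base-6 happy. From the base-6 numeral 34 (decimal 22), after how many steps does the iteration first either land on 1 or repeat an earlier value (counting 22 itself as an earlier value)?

22 = (3,4)_6 → 3² + 4² = 25
25 = (4,1)_6 → 4² + 1² = 17
17 = (2,5)_6 → 2² + 5² = 29
29 = (4,5)_6 → 4² + 5² = 41
41 = (1,0,5)_6 → 1² + 0² + 5² = 26
26 = (4,2)_6 → 4² + 2² = 20
20 = (3,2)_6 → 3² + 2² = 13
13 = (2,1)_6 → 2² + 1² = 5
5 = (5)_6 → 5² = 25  — 25 repeats.
That took 9 steps.

9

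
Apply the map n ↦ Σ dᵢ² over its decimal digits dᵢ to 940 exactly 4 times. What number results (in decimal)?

1

940 → 9² + 4² + 0² = 97
97 → 9² + 7² = 130
130 → 1² + 3² + 0² = 10
10 → 1² + 0² = 1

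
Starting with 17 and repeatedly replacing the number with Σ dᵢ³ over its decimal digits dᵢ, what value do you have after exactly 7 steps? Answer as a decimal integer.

713

17 → 1³ + 7³ = 1 + 343 = 344
344 → 3³ + 4³ + 4³ = 27 + 64 + 64 = 155
155 → 1³ + 5³ + 5³ = 1 + 125 + 125 = 251
251 → 2³ + 5³ + 1³ = 8 + 125 + 1 = 134
134 → 1³ + 3³ + 4³ = 1 + 27 + 64 = 92
92 → 9³ + 2³ = 729 + 8 = 737
737 → 7³ + 3³ + 7³ = 343 + 27 + 343 = 713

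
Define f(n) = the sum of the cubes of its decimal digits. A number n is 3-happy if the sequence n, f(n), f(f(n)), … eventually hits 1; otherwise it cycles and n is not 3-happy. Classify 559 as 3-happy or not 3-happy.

559 → 5³ + 5³ + 9³ = 979
979 → 9³ + 7³ + 9³ = 1801
1801 → 1³ + 8³ + 0³ + 1³ = 514
514 → 5³ + 1³ + 4³ = 190
190 → 1³ + 9³ + 0³ = 730
730 → 7³ + 3³ + 0³ = 370
370 → 3³ + 7³ + 0³ = 370  — 370 already seen; the sequence cycles without reaching 1.

not 3-happy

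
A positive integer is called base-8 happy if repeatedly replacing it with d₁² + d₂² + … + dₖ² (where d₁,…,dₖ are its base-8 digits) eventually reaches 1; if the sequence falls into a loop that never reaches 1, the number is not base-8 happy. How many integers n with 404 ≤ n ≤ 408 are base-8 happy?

404: 404 → 56 → 49 → 37 → 41 → 26 → 13 → 26  (repeats 26)
405: 405 → 65 → 2 → 4 → 16 → 4  (repeats 4)
406: 406 → 76 → 18 → 8 → 1  (reaches 1)
407: 407 → 89 → 11 → 10 → 5 → 25 → 10  (repeats 10)
408: 408 → 45 → 50 → 40 → 25 → 10 → 5 → 25  (repeats 25)
base-8 happy: 406

1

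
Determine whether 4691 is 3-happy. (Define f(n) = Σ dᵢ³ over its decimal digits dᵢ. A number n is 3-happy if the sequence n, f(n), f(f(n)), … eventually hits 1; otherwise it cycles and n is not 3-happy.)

4691 → 4³ + 6³ + 9³ + 1³ = 64 + 216 + 729 + 1 = 1010
1010 → 1³ + 0³ + 1³ + 0³ = 1 + 0 + 1 + 0 = 2
2 → 2³ = 8
8 → 8³ = 512
512 → 5³ + 1³ + 2³ = 125 + 1 + 8 = 134
134 → 1³ + 3³ + 4³ = 1 + 27 + 64 = 92
92 → 9³ + 2³ = 729 + 8 = 737
737 → 7³ + 3³ + 7³ = 343 + 27 + 343 = 713
713 → 7³ + 1³ + 3³ = 343 + 1 + 27 = 371
371 → 3³ + 7³ + 1³ = 27 + 343 + 1 = 371  — 371 already seen; the sequence cycles without reaching 1.

not 3-happy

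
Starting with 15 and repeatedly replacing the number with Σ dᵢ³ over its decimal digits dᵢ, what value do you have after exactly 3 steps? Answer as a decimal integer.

141

15 → 1³ + 5³ = 126
126 → 1³ + 2³ + 6³ = 225
225 → 2³ + 2³ + 5³ = 141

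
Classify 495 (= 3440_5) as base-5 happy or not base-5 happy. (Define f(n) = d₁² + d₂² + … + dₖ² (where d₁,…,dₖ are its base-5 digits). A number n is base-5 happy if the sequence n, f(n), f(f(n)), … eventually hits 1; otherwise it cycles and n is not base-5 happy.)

495 = (3,4,4,0)_5 → 3² + 4² + 4² + 0² = 41
41 = (1,3,1)_5 → 1² + 3² + 1² = 11
11 = (2,1)_5 → 2² + 1² = 5
5 = (1,0)_5 → 1² + 0² = 1  — reached 1.

base-5 happy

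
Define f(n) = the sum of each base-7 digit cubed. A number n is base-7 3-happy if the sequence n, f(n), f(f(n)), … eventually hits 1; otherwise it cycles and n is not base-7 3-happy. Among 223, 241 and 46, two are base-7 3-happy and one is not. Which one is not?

46

223: 223 → 307 → 433 → 343 → 1  — reaches 1 (base-7 3-happy)
241: 241 → 307 → 433 → 343 → 1  — reaches 1 (base-7 3-happy)
46: 46 → 280 → 250 → 250  — repeats 250 (not base-7 3-happy)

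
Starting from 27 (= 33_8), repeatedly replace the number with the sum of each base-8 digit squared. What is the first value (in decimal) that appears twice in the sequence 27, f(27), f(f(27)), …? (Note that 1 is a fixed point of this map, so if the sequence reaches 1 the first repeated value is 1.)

27 = (3,3)_8 → 3² + 3² = 18
18 = (2,2)_8 → 2² + 2² = 8
8 = (1,0)_8 → 1² + 0² = 1  — reached the fixed point 1.
1 → 1, so 1 is the first repeated value.

1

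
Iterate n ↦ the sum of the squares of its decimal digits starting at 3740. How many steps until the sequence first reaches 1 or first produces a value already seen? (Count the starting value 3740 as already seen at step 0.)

12

3740 → 3² + 7² + 4² + 0² = 9 + 49 + 16 + 0 = 74
74 → 7² + 4² = 49 + 16 = 65
65 → 6² + 5² = 36 + 25 = 61
61 → 6² + 1² = 36 + 1 = 37
37 → 3² + 7² = 9 + 49 = 58
58 → 5² + 8² = 25 + 64 = 89
89 → 8² + 9² = 64 + 81 = 145
145 → 1² + 4² + 5² = 1 + 16 + 25 = 42
42 → 4² + 2² = 16 + 4 = 20
20 → 2² + 0² = 4 + 0 = 4
4 → 4² = 16
16 → 1² + 6² = 1 + 36 = 37  — 37 repeats.
That took 12 steps.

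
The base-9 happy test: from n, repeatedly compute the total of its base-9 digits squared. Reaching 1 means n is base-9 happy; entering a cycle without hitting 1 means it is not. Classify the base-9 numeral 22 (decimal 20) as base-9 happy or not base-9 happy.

20 = (2,2)_9 → 2² + 2² = 8
8 = (8)_9 → 8² = 64
64 = (7,1)_9 → 7² + 1² = 50
50 = (5,5)_9 → 5² + 5² = 50  — 50 already seen; the sequence cycles without reaching 1.

not base-9 happy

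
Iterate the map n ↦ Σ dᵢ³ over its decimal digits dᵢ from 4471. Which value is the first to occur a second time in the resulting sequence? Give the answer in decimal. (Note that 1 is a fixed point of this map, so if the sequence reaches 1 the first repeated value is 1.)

4471 → 472
472 → 415
415 → 190
190 → 730
730 → 370
370 → 370  — 370 already appeared earlier.

370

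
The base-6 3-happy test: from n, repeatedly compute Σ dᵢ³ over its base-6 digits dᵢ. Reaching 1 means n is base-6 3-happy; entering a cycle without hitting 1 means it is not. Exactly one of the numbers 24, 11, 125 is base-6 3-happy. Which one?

24

24: 24 → 64 → 129 → 81 → 36 → 1  — reaches 1 (base-6 3-happy)
11: 11 → 126 → 54 → 28 → 128 → 62 → 73 → 9 → 28  — repeats 28 (not base-6 3-happy)
125: 125 → 160 → 136 → 155 → 190 → 190  — repeats 190 (not base-6 3-happy)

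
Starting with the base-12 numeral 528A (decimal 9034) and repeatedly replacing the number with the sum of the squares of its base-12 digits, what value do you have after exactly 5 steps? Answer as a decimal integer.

9034 = (5,2,8,10)_12 → 5² + 2² + 8² + 10² = 193
193 = (1,4,1)_12 → 1² + 4² + 1² = 18
18 = (1,6)_12 → 1² + 6² = 37
37 = (3,1)_12 → 3² + 1² = 10
10 = (10)_12 → 10² = 100

100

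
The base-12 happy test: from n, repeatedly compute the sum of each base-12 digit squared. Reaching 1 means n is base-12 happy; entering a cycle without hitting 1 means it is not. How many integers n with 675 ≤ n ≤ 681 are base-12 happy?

675: 675 → 89 → 74 → 40 → 25 → 5 → 25  (repeats 25)
676: 676 → 96 → 64 → 41 → 34 → 104 → 128 → 164 → 66 → 61 → 26 → 8 → 64  (repeats 64)
677: 677 → 105 → 145 → 2 → 4 → 16 → 17 → 26 → 8 → 64 → 41 → 34 → 104 → 128 → 164 → 66 → 61 → 26  (repeats 26)
678: 678 → 116 → 145 → 2 → 4 → 16 → 17 → 26 → 8 → 64 → 41 → 34 → 104 → 128 → 164 → 66 → 61 → 26  (repeats 26)
679: 679 → 129 → 181 → 11 → 121 → 101 → 89 → 74 → 40 → 25 → 5 → 25  (repeats 25)
680: 680 → 144 → 1  (reaches 1)
681: 681 → 161 → 27 → 13 → 2 → 4 → 16 → 17 → 26 → 8 → 64 → 41 → 34 → 104 → 128 → 164 → 66 → 61 → 26  (repeats 26)
base-12 happy: 680

1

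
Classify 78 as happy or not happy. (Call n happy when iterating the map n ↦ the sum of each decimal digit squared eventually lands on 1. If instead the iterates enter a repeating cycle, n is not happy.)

not happy

78 → 7² + 8² = 113
113 → 1² + 1² + 3² = 11
11 → 1² + 1² = 2
2 → 2² = 4
4 → 4² = 16
16 → 1² + 6² = 37
37 → 3² + 7² = 58
58 → 5² + 8² = 89
89 → 8² + 9² = 145
145 → 1² + 4² + 5² = 42
42 → 4² + 2² = 20
20 → 2² + 0² = 4  — 4 already seen; the sequence cycles without reaching 1.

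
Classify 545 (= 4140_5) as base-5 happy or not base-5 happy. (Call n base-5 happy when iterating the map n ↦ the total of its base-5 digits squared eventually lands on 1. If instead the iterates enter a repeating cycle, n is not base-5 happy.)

545 = (4,1,4,0)_5 → 4² + 1² + 4² + 0² = 16 + 1 + 16 + 0 = 33
33 = (1,1,3)_5 → 1² + 1² + 3² = 1 + 1 + 9 = 11
11 = (2,1)_5 → 2² + 1² = 4 + 1 = 5
5 = (1,0)_5 → 1² + 0² = 1 + 0 = 1  — reached 1.

base-5 happy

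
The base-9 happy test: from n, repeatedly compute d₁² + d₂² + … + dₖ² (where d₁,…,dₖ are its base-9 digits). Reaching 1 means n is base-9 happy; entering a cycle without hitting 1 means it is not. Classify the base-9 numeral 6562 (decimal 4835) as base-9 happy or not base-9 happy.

base-9 happy

4835 = (6,5,6,2)_9 → 6² + 5² + 6² + 2² = 101
101 = (1,2,2)_9 → 1² + 2² + 2² = 9
9 = (1,0)_9 → 1² + 0² = 1  — reached 1.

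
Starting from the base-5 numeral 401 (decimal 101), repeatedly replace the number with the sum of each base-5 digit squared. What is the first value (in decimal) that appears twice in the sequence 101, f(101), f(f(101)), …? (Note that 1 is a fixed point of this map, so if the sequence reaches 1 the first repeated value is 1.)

13

101 = (4,0,1)_5 → 4² + 0² + 1² = 16 + 0 + 1 = 17
17 = (3,2)_5 → 3² + 2² = 9 + 4 = 13
13 = (2,3)_5 → 2² + 3² = 4 + 9 = 13  — 13 already appeared earlier.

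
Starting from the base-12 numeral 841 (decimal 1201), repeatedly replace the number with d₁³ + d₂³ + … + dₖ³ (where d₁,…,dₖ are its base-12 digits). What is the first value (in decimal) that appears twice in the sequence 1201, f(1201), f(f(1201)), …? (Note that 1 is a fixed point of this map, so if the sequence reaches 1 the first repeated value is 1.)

1

1201 = (8,4,1)_12 → 8³ + 4³ + 1³ = 577
577 = (4,0,1)_12 → 4³ + 0³ + 1³ = 65
65 = (5,5)_12 → 5³ + 5³ = 250
250 = (1,8,10)_12 → 1³ + 8³ + 10³ = 1513
1513 = (10,6,1)_12 → 10³ + 6³ + 1³ = 1217
1217 = (8,5,5)_12 → 8³ + 5³ + 5³ = 762
762 = (5,3,6)_12 → 5³ + 3³ + 6³ = 368
368 = (2,6,8)_12 → 2³ + 6³ + 8³ = 736
736 = (5,1,4)_12 → 5³ + 1³ + 4³ = 190
190 = (1,3,10)_12 → 1³ + 3³ + 10³ = 1028
1028 = (7,1,8)_12 → 7³ + 1³ + 8³ = 856
856 = (5,11,4)_12 → 5³ + 11³ + 4³ = 1520
1520 = (10,6,8)_12 → 10³ + 6³ + 8³ = 1728
1728 = (1,0,0,0)_12 → 1³ + 0³ + 0³ + 0³ = 1  — reached the fixed point 1.
1 → 1, so 1 is the first repeated value.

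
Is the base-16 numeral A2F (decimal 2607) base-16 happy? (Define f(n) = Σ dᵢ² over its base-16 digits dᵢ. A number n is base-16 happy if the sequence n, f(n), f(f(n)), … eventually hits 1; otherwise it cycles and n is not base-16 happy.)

2607 = (10,2,15)_16 → 10² + 2² + 15² = 329
329 = (1,4,9)_16 → 1² + 4² + 9² = 98
98 = (6,2)_16 → 6² + 2² = 40
40 = (2,8)_16 → 2² + 8² = 68
68 = (4,4)_16 → 4² + 4² = 32
32 = (2,0)_16 → 2² + 0² = 4
4 = (4)_16 → 4² = 16
16 = (1,0)_16 → 1² + 0² = 1  — reached 1.

base-16 happy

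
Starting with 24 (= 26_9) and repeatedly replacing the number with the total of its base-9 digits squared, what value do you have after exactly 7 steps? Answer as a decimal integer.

24 = (2,6)_9 → 2² + 6² = 40
40 = (4,4)_9 → 4² + 4² = 32
32 = (3,5)_9 → 3² + 5² = 34
34 = (3,7)_9 → 3² + 7² = 58
58 = (6,4)_9 → 6² + 4² = 52
52 = (5,7)_9 → 5² + 7² = 74
74 = (8,2)_9 → 8² + 2² = 68

68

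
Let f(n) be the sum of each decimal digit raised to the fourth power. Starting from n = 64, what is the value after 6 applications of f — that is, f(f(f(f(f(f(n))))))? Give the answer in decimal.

64 → 6⁴ + 4⁴ = 1552
1552 → 1⁴ + 5⁴ + 5⁴ + 2⁴ = 1267
1267 → 1⁴ + 2⁴ + 6⁴ + 7⁴ = 3714
3714 → 3⁴ + 7⁴ + 1⁴ + 4⁴ = 2739
2739 → 2⁴ + 7⁴ + 3⁴ + 9⁴ = 9059
9059 → 9⁴ + 0⁴ + 5⁴ + 9⁴ = 13747

13747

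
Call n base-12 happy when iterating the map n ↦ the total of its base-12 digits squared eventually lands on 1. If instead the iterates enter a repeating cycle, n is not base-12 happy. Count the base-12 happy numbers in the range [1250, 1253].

1250: 1250 → 132 → 121 → 101 → 89 → 74 → 40 → 25 → 5 → 25  — not base-12 happy
1251: 1251 → 137 → 146 → 5 → 25 → 5  — not base-12 happy
1252: 1252 → 144 → 1  — base-12 happy
1253: 1253 → 153 → 82 → 136 → 137 → 146 → 5 → 25 → 5  — not base-12 happy
base-12 happy: 1252

1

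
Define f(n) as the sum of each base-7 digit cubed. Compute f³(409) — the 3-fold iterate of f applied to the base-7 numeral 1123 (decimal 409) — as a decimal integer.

133

409 = (1,1,2,3)_7 → 1³ + 1³ + 2³ + 3³ = 1 + 1 + 8 + 27 = 37
37 = (5,2)_7 → 5³ + 2³ = 125 + 8 = 133
133 = (2,5,0)_7 → 2³ + 5³ + 0³ = 8 + 125 + 0 = 133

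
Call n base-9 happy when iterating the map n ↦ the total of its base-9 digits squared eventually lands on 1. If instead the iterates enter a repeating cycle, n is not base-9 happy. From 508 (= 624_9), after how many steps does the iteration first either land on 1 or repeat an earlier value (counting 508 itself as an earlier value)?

9

508 = (6,2,4)_9 → 6² + 2² + 4² = 56
56 = (6,2)_9 → 6² + 2² = 40
40 = (4,4)_9 → 4² + 4² = 32
32 = (3,5)_9 → 3² + 5² = 34
34 = (3,7)_9 → 3² + 7² = 58
58 = (6,4)_9 → 6² + 4² = 52
52 = (5,7)_9 → 5² + 7² = 74
74 = (8,2)_9 → 8² + 2² = 68
68 = (7,5)_9 → 7² + 5² = 74  — 74 repeats.
That took 9 steps.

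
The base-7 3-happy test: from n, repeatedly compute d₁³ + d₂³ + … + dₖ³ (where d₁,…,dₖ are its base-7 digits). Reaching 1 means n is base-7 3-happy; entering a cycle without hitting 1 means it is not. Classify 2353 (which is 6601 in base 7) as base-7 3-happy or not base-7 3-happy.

base-7 3-happy

2353 = (6,6,0,1)_7 → 6³ + 6³ + 0³ + 1³ = 216 + 216 + 0 + 1 = 433
433 = (1,1,5,6)_7 → 1³ + 1³ + 5³ + 6³ = 1 + 1 + 125 + 216 = 343
343 = (1,0,0,0)_7 → 1³ + 0³ + 0³ + 0³ = 1 + 0 + 0 + 0 = 1  — reached 1.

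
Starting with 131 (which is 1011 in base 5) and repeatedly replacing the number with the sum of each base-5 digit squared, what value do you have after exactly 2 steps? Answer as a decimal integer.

131 = (1,0,1,1)_5 → 1² + 0² + 1² + 1² = 1 + 0 + 1 + 1 = 3
3 = (3)_5 → 3² = 9

9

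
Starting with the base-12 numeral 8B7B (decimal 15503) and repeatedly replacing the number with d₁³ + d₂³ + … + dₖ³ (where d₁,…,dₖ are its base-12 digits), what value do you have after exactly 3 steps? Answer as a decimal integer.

1339

15503 = (8,11,7,11)_12 → 8³ + 11³ + 7³ + 11³ = 3517
3517 = (2,0,5,1)_12 → 2³ + 0³ + 5³ + 1³ = 134
134 = (11,2)_12 → 11³ + 2³ = 1339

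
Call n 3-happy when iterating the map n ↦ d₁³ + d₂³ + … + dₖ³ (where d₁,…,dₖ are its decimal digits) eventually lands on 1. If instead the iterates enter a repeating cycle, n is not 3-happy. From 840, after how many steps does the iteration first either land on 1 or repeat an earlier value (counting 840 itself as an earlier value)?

7

840 → 8³ + 4³ + 0³ = 576
576 → 5³ + 7³ + 6³ = 684
684 → 6³ + 8³ + 4³ = 792
792 → 7³ + 9³ + 2³ = 1080
1080 → 1³ + 0³ + 8³ + 0³ = 513
513 → 5³ + 1³ + 3³ = 153
153 → 1³ + 5³ + 3³ = 153  — 153 repeats.
That took 7 steps.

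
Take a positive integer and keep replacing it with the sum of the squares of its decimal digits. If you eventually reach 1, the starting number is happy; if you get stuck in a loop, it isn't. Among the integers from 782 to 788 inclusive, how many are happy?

782: 782 → 117 → 51 → 26 → 40 → 16 → 37 → 58 → 89 → 145 → 42 → 20 → 4 → 16  — not happy
783: 783 → 122 → 9 → 81 → 65 → 61 → 37 → 58 → 89 → 145 → 42 → 20 → 4 → 16 → 37  — not happy
784: 784 → 129 → 86 → 100 → 1  — happy
785: 785 → 138 → 74 → 65 → 61 → 37 → 58 → 89 → 145 → 42 → 20 → 4 → 16 → 37  — not happy
786: 786 → 149 → 98 → 145 → 42 → 20 → 4 → 16 → 37 → 58 → 89 → 145  — not happy
787: 787 → 162 → 41 → 17 → 50 → 25 → 29 → 85 → 89 → 145 → 42 → 20 → 4 → 16 → 37 → 58 → 89  — not happy
788: 788 → 177 → 99 → 162 → 41 → 17 → 50 → 25 → 29 → 85 → 89 → 145 → 42 → 20 → 4 → 16 → 37 → 58 → 89  — not happy
happy: 784

1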